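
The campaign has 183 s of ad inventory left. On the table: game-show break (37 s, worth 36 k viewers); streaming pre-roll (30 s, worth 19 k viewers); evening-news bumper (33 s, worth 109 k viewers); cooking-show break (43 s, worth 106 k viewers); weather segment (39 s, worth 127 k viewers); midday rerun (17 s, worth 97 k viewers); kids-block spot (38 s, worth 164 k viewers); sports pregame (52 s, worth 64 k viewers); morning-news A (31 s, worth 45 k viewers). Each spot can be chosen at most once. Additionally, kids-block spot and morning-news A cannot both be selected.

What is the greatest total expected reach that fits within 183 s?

Ranking by ratio (expected reach/s): midday rerun 5.71, kids-block spot 4.32, evening-news bumper 3.30, weather segment 3.26.
Best packing: evening-news bumper + cooking-show break + weather segment + midday rerun + kids-block spot — 170 s, 603 total.

603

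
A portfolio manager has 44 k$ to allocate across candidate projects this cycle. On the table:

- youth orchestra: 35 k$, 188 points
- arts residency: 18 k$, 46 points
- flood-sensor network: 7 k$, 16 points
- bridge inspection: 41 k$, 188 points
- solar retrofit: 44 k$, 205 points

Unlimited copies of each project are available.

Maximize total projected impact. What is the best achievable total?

205

By projected impact per k$: youth orchestra 5.37, solar retrofit 4.66, bridge inspection 4.59, arts residency 2.56 lead.
A density-first pass picks youth orchestra + flood-sensor network — 204 at 42 k$.
Replace youth orchestra and flood-sensor network with solar retrofit: the trade gains 1 net, giving 205 at 44 k$.
No other feasible combination exceeds 205.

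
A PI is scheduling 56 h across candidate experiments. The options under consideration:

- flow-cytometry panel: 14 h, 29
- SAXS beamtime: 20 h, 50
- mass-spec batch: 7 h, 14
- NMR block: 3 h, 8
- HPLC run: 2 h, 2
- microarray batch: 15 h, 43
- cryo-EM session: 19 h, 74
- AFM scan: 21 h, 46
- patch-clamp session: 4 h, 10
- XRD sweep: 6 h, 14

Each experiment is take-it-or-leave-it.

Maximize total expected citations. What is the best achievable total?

By expected citations per h: cryo-EM session 3.89, microarray batch 2.87, NMR block 2.67 lead.
A density-first pass picks mass-spec batch + NMR block + HPLC run + microarray batch + cryo-EM session + patch-clamp session + XRD sweep — 165 at 56 h.
But SAXS beamtime + HPLC run + microarray batch + cryo-EM session fits in 56 h and reaches 169.
Next best is SAXS beamtime + microarray batch + cryo-EM session at 167 (54 h) — short by 2.

169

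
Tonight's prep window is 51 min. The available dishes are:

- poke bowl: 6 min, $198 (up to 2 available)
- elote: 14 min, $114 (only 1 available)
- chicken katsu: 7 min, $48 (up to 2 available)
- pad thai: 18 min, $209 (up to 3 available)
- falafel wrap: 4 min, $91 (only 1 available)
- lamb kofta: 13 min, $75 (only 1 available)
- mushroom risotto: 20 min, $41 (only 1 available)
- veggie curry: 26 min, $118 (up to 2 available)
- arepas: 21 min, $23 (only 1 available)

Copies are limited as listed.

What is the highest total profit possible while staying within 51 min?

814

Greedy by ratio would take 2×poke bowl + elote + pad thai + falafel wrap: 48 min used, total 810.
The 18 min tied up in elote and falafel wrap is better spent on pad thai — total rises to 814 (48 min).
No other feasible combination exceeds 814.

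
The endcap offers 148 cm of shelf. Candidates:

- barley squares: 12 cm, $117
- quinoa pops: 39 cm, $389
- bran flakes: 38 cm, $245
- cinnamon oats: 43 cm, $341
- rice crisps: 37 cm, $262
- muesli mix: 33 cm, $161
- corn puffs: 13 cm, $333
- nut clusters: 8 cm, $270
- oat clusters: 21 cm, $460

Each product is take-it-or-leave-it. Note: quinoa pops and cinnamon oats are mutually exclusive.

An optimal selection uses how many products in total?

Best achievable weekly sales is 1831.
One optimal bundle: barley squares + quinoa pops + rice crisps + corn puffs + nut clusters + oat clusters (130 cm).
Any selection reaching 1831 contains exactly 6 products.

6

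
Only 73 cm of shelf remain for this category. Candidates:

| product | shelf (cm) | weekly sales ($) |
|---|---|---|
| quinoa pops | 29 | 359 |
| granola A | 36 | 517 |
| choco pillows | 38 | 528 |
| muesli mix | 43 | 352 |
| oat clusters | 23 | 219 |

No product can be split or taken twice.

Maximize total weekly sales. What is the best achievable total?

The ratio heuristic lands on quinoa pops + granola A (876) but leaves 8 cm idle.
Replace granola A with choco pillows: the trade gains 11 net, giving 887 at 67 cm.
Runner-up quinoa pops + granola A tops out at 876.

887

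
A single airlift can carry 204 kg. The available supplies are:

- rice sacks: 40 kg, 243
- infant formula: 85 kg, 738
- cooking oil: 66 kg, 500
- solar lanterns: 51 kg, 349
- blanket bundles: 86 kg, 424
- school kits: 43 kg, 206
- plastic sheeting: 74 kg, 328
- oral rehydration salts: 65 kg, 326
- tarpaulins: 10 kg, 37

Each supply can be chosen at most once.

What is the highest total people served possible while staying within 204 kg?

1587

Infant formula + cooking oil + solar lanterns uses 202 of the 204 kg and totals 1587.
The closest alternative, rice sacks + infant formula + cooking oil + tarpaulins, reaches only 1518.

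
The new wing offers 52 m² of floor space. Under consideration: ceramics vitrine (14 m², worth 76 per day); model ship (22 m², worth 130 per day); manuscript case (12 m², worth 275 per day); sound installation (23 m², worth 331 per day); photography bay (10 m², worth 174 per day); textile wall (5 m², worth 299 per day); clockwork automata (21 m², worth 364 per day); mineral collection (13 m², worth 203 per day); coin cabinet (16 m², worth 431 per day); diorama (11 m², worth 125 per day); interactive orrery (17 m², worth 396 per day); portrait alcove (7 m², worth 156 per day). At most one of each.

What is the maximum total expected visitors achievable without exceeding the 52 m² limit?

1401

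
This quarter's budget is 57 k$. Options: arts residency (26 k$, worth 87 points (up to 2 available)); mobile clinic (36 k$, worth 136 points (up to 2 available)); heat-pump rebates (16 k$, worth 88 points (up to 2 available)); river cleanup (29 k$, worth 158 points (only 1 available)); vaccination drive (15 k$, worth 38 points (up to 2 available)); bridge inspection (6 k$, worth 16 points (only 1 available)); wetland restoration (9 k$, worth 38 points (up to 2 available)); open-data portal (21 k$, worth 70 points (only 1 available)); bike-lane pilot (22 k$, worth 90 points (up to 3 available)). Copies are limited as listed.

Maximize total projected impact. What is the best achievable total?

284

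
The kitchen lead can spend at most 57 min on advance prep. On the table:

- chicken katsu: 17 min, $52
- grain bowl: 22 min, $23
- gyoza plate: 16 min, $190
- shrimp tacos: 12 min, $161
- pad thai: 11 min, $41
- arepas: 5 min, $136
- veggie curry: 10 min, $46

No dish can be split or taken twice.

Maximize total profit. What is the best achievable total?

Density check — arepas 27.20, shrimp tacos 13.42, gyoza plate 11.88 are the best per min.
Best packing: gyoza plate + shrimp tacos + pad thai + arepas + veggie curry — 54 min, 574 total.
Every other selection either busts 57 min or fails to beat 574.

574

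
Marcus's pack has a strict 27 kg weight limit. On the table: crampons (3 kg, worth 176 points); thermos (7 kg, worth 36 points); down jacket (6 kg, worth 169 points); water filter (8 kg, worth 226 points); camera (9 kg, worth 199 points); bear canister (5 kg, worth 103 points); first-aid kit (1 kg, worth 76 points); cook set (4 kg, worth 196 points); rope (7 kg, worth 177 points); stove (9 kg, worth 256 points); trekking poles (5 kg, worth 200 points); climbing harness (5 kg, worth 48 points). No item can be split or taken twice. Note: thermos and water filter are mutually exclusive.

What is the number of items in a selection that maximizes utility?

6

Best achievable utility is 1043.
crampons + down jacket + water filter + first-aid kit + cook set + trekking poles hits 1043 at 27 kg.
All optima have 6 items.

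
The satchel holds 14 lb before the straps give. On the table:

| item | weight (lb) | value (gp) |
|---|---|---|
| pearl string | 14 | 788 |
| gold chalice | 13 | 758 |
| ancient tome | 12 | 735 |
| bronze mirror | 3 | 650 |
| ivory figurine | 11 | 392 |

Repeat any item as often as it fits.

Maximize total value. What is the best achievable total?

By value per lb: bronze mirror 216.67, ancient tome 61.25, gold chalice 58.31 lead.
Taking 4×bronze mirror: 12 lb used, 2600 in value.
No other feasible combination exceeds 2600.

2600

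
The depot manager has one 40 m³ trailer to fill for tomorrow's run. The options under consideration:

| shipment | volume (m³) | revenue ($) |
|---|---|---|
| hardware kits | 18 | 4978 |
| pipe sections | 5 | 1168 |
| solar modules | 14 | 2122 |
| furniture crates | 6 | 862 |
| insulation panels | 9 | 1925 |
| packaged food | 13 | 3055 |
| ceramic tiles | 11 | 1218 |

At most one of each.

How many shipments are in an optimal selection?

3

Optimal total is 9958.
For example hardware kits + insulation panels + packaged food achieves it, using 40 m³.
Every optimal selection uses 3 shipments.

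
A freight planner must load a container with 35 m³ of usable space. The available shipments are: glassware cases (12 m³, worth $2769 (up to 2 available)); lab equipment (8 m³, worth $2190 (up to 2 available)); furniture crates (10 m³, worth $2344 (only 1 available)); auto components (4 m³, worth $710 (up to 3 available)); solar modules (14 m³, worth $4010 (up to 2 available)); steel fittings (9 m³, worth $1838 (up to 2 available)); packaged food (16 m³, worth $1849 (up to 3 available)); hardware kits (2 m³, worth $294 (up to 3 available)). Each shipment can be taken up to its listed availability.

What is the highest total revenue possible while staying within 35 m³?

9100

The ratio heuristic lands on auto components + 2×solar modules + hardware kits (9024) but leaves 1 m³ idle.
Replace solar modules and hardware kits with 2×lab equipment: the trade gains 76 net, giving 9100 at 34 m³.
Nothing else within 35 m³ beats 9100.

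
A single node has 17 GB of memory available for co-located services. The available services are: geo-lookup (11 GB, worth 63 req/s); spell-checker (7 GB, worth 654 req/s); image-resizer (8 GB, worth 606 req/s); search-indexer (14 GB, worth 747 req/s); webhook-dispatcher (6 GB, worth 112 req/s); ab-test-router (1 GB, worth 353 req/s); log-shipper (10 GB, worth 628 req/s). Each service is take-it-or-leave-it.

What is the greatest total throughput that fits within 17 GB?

Ranking by ratio (throughput/GB): ab-test-router 353.00, spell-checker 93.43, image-resizer 75.75, log-shipper 62.80.
Taking spell-checker + image-resizer + ab-test-router: 16 GB used, 1613 in throughput.
Nothing else within 17 GB beats 1613.

1613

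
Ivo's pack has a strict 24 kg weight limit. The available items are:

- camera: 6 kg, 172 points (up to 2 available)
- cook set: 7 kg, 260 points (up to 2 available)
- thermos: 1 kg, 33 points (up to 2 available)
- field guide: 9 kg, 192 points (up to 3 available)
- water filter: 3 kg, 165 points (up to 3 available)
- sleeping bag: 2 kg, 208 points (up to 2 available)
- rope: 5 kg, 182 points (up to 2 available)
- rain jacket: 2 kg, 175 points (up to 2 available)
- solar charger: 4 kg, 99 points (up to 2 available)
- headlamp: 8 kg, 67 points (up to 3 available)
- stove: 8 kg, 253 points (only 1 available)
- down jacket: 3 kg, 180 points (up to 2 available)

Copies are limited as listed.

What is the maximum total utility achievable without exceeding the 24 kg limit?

1654

By utility per kg: sleeping bag 104.00, rain jacket 87.50, down jacket 60.00, water filter 55.00 lead.
Thermos + 3×water filter + 2×sleeping bag + 2×rain jacket + 2×down jacket uses 24 of the 24 kg and totals 1654.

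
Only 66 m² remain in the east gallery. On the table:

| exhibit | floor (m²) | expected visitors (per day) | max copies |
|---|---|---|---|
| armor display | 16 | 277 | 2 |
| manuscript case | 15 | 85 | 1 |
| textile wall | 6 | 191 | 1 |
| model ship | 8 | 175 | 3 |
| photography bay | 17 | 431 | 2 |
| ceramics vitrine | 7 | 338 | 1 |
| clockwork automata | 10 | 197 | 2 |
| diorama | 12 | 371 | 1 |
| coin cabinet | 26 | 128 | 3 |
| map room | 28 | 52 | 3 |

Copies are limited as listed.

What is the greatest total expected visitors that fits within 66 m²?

The ratio heuristic lands on textile wall + 2×photography bay + ceramics vitrine + diorama (1762) but leaves 7 m² idle.
Replace photography bay with 3×model ship: the trade gains 94 net, giving 1856 at 66 m².
That's the maximum — no swap from here does better than 1856.

1856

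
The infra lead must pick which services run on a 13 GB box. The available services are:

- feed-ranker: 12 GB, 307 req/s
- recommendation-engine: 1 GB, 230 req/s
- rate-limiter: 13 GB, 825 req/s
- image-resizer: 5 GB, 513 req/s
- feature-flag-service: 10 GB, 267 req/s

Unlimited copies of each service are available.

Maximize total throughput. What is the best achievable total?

2990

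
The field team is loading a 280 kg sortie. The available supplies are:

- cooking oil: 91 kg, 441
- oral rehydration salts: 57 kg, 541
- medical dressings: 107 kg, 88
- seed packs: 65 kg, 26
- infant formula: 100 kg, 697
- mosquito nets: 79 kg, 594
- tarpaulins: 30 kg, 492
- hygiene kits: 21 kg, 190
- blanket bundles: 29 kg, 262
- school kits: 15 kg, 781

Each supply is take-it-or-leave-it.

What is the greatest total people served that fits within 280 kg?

Density check — school kits 52.07, tarpaulins 16.40, oral rehydration salts 9.49 are the best per kg.
The ratio heuristic lands on oral rehydration salts + mosquito nets + tarpaulins + hygiene kits + blanket bundles + school kits (2860) but leaves 49 kg idle.
The 57 kg tied up in oral rehydration salts is better spent on infant formula — total rises to 3016 (274 kg).

3016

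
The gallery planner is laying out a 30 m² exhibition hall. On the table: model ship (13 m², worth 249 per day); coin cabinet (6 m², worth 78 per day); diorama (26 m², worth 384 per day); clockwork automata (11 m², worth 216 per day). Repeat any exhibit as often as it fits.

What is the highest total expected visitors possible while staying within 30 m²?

543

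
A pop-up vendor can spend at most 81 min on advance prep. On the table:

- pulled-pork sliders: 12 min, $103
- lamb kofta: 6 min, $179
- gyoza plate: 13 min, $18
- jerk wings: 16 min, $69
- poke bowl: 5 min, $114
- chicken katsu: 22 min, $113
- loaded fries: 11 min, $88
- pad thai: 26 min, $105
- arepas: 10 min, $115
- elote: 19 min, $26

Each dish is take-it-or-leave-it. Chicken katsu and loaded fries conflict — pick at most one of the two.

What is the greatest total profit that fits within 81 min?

729

Taking pulled-pork sliders + lamb kofta + poke bowl + chicken katsu + pad thai + arepas: 81 min used, 729 in profit.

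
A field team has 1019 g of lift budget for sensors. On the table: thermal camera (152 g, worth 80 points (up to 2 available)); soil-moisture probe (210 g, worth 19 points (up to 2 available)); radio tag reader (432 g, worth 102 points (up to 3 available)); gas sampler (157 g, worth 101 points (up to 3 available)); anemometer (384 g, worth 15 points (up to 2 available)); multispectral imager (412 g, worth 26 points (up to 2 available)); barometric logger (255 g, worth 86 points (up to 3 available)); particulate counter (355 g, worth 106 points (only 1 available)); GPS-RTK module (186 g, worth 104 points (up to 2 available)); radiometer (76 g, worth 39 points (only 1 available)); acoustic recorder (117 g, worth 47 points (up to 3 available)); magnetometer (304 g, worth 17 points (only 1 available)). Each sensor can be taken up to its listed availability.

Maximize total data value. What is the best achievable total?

Thermal camera + 3×gas sampler + 2×GPS-RTK module uses 995 of the 1019 g and totals 591.
Nothing else within 1019 g beats 591.

591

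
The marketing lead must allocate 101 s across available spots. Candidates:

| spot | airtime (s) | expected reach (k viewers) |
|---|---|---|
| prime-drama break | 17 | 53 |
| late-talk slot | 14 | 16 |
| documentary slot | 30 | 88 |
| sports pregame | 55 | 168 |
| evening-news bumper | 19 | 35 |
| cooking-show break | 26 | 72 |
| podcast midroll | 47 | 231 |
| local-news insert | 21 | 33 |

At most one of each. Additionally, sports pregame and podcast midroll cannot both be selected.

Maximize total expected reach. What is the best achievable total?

372

Taking prime-drama break + documentary slot + podcast midroll: 94 s used, 372 in expected reach.
Next best is prime-drama break + cooking-show break + podcast midroll at 356 (90 s) — short by 16.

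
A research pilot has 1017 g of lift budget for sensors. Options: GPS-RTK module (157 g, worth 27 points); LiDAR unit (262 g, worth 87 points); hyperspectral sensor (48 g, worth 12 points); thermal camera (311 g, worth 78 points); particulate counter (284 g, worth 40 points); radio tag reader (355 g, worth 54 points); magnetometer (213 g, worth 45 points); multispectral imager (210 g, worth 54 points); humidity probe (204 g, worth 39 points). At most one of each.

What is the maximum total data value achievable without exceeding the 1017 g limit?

Ranking by ratio (data value/g): LiDAR unit 0.33, multispectral imager 0.26, thermal camera 0.25.
Filling by ratio: GPS-RTK module + LiDAR unit + hyperspectral sensor + thermal camera + multispectral imager for 258, with 29 g left unused.
Dropping GPS-RTK module and hyperspectral sensor frees 205 g; slotting in magnetometer (213 g) lifts the total to 264 at 996 g.
Runner-up GPS-RTK module + LiDAR unit + hyperspectral sensor + thermal camera + multispectral imager tops out at 258.

264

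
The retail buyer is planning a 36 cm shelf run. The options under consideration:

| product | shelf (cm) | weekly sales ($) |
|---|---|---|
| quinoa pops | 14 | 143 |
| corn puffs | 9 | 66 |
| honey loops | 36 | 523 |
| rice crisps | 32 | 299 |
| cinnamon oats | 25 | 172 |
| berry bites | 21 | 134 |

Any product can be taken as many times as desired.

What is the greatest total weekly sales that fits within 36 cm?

523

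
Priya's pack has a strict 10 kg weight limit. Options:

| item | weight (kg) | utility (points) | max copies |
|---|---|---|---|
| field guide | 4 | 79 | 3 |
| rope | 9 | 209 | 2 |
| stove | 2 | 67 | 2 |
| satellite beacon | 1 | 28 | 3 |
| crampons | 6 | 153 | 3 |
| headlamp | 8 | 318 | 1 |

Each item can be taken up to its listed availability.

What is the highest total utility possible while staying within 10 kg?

385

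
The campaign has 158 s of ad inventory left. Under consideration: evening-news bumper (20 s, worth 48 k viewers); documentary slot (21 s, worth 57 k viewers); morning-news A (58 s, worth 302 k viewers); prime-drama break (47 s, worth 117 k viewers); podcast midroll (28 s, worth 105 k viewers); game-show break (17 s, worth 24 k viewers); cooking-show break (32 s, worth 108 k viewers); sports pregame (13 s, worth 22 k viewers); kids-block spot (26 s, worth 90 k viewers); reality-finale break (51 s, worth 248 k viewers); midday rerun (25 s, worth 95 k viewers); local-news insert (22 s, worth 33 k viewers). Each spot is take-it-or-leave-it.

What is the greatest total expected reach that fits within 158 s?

712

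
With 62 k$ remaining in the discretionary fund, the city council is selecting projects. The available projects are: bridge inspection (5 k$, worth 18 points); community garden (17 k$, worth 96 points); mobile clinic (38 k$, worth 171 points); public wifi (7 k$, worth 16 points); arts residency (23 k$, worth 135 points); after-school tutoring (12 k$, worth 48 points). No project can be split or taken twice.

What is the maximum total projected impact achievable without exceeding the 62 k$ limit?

306

Filling by ratio: bridge inspection + community garden + arts residency + after-school tutoring for 297, with 5 k$ left unused.
The 34 k$ tied up in bridge inspection and community garden and after-school tutoring is better spent on mobile clinic — total rises to 306 (61 k$).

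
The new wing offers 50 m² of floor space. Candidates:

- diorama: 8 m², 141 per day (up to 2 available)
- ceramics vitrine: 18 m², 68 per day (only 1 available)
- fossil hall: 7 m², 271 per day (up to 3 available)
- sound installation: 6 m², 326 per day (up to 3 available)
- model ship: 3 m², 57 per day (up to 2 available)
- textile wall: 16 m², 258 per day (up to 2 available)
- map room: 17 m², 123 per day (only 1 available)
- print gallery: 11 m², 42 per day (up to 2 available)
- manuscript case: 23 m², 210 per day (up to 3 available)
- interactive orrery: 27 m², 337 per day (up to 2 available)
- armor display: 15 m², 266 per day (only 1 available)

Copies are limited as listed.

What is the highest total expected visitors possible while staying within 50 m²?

Density check — sound installation 54.33, fossil hall 38.71, model ship 19.00, armor display 17.73 are the best per m².
The ratio heuristic lands on 3×fossil hall + 3×sound installation + 2×model ship (1905) but leaves 5 m² idle.
The 3 m² tied up in model ship is better spent on diorama — total rises to 1989 (50 m²).
That's the maximum — no swap from here does better than 1989.

1989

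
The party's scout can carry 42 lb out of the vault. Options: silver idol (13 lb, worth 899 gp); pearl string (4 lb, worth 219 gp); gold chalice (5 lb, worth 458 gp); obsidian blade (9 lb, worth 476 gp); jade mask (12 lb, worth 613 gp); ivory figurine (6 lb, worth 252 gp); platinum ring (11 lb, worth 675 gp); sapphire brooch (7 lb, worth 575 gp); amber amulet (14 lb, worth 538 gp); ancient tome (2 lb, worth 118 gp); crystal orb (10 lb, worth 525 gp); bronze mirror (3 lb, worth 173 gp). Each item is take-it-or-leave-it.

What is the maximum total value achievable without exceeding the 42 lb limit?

Greedy by ratio would take silver idol + gold chalice + platinum ring + sapphire brooch + ancient tome + bronze mirror: 41 lb used, total 2898.
Replace bronze mirror with pearl string: the trade gains 46 net, giving 2944 at 42 lb.

2944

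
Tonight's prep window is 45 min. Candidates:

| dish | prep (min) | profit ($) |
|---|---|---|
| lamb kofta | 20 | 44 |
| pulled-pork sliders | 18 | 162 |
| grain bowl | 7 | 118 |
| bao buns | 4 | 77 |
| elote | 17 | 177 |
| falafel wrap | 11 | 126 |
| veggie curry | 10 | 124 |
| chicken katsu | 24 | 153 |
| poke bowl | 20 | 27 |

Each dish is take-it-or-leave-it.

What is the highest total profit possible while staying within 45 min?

545

Greedy by ratio would take grain bowl + bao buns + falafel wrap + veggie curry: 32 min used, total 445.
The 4 min tied up in bao buns is better spent on elote — total rises to 545 (45 min).
Next best is bao buns + elote + falafel wrap + veggie curry at 504 (42 min) — short by 41.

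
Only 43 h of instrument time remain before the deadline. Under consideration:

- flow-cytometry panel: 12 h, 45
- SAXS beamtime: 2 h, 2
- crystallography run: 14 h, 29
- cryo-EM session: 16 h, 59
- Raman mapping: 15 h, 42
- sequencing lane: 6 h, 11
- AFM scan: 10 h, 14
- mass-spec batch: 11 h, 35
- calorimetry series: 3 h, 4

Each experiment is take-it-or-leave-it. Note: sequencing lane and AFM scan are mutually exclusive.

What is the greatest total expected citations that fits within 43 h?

146

By expected citations per h: flow-cytometry panel 3.75, cryo-EM session 3.69, mass-spec batch 3.18, Raman mapping 2.80 lead.
The ratio heuristic lands on flow-cytometry panel + cryo-EM session + mass-spec batch + calorimetry series (143) but leaves 1 h idle.
Replace mass-spec batch and calorimetry series with Raman mapping: the trade gains 3 net, giving 146 at 43 h.
An exhaustive check of the 512 subsets confirms 146.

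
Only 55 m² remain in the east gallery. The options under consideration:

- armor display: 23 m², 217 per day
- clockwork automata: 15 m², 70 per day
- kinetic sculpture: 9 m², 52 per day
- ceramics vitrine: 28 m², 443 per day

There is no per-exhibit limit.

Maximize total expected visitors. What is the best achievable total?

660

Taking armor display + ceramics vitrine: 51 m² used, 660 in expected visitors.
The spare 4 m² is too small for any remaining exhibit, and no exchange beats 660.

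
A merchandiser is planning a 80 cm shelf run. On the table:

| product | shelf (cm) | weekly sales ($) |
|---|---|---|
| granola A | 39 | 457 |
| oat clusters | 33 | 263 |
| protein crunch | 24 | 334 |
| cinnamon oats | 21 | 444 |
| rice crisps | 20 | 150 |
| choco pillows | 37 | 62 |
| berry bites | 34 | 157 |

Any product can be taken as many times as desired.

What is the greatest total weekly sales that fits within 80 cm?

The ratio ordering already packs tightly: 3×cinnamon oats, 63 cm, 1332.
Every other selection either busts 80 cm or fails to beat 1332.

1332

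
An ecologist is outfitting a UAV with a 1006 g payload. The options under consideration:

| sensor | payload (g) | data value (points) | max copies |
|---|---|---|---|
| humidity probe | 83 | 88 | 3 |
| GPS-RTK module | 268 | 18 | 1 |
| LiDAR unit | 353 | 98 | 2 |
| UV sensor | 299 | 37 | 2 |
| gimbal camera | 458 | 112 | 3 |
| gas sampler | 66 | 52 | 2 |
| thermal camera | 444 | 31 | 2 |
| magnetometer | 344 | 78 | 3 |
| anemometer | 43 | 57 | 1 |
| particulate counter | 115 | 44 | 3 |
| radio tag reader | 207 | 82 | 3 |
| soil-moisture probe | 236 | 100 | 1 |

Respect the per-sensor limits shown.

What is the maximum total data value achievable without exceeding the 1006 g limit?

Greedy by ratio would take 3×humidity probe + 2×gas sampler + anemometer + particulate counter + radio tag reader + soil-moisture probe: 982 g used, total 651.
Dropping radio tag reader frees 207 g; slotting in 2×particulate counter (230 g) lifts the total to 657 at 1005 g.
That's the maximum — no swap from here does better than 657.

657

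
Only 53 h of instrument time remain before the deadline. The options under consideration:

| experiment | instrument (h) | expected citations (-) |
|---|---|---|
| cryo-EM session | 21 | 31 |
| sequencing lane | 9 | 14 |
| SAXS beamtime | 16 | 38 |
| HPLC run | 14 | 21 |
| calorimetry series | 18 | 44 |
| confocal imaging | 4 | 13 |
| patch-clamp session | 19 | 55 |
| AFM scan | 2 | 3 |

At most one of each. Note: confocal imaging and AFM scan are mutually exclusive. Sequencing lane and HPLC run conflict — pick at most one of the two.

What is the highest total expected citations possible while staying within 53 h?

137

Best packing: SAXS beamtime + calorimetry series + patch-clamp session — 53 h, 137 total.
Runner-up SAXS beamtime + HPLC run + confocal imaging + patch-clamp session tops out at 127.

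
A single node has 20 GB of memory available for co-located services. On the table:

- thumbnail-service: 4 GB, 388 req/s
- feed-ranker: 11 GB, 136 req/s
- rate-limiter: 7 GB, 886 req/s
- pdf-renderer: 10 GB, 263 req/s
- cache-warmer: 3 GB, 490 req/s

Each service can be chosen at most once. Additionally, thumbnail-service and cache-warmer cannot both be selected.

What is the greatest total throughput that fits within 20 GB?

1639

Best packing: rate-limiter + pdf-renderer + cache-warmer — 20 GB, 1639 total.
The closest alternative, rate-limiter + cache-warmer, reaches only 1376.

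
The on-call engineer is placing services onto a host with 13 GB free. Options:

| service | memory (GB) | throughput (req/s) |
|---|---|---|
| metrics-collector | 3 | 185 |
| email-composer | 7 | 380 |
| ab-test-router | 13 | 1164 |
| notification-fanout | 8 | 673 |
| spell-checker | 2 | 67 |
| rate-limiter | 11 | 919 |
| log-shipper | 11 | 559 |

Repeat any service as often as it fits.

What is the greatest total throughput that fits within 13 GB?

Taking ab-test-router: 13 GB used, 1164 in throughput.
Every other selection either busts 13 GB or fails to beat 1164.

1164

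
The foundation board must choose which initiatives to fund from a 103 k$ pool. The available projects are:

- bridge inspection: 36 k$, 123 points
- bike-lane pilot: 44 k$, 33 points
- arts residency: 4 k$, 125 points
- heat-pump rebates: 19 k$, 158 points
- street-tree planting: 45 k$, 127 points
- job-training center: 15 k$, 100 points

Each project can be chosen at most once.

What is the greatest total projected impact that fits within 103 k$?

510

Density check — arts residency 31.25, heat-pump rebates 8.32, job-training center 6.67, bridge inspection 3.42 are the best per k$.
Taking the top-ratio projects first gives bridge inspection + arts residency + heat-pump rebates + job-training center for 506 (74 k$).
The 36 k$ tied up in bridge inspection is better spent on street-tree planting — total rises to 510 (83 k$).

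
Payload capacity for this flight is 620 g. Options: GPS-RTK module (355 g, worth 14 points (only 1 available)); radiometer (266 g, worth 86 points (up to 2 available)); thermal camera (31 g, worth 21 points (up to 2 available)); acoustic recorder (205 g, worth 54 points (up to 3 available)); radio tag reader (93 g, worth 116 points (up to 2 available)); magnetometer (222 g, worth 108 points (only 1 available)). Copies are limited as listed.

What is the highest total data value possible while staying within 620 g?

394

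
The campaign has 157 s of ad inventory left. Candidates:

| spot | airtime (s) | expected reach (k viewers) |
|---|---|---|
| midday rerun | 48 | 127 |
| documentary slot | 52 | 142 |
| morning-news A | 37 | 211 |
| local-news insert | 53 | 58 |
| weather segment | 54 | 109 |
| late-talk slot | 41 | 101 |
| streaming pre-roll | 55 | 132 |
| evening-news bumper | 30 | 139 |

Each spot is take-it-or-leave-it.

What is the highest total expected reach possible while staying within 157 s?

578

Filling by ratio: documentary slot + morning-news A + evening-news bumper for 492, with 38 s left unused.
Replace documentary slot with midday rerun + late-talk slot: the trade gains 86 net, giving 578 at 156 s.
Next best is documentary slot + morning-news A + evening-news bumper at 492 (119 s) — short by 86.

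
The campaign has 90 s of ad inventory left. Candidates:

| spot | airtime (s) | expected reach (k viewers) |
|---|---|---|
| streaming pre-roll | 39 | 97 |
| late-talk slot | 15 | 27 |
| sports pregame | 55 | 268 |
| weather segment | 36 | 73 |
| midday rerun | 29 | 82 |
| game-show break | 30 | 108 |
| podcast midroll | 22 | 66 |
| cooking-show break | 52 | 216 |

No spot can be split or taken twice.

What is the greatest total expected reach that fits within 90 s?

Best packing: sports pregame + game-show break — 85 s, 376 total.

376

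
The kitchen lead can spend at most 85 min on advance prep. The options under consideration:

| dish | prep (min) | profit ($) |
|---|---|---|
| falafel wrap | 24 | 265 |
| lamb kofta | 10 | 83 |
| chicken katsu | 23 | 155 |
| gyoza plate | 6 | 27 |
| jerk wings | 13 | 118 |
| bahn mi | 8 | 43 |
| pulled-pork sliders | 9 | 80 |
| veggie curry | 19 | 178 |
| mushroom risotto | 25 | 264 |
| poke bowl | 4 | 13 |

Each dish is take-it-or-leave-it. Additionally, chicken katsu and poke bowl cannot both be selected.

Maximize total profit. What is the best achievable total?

Ranking by ratio (profit/min): falafel wrap 11.04, mushroom risotto 10.56, veggie curry 9.37, jerk wings 9.08.
Best packing: falafel wrap + jerk wings + veggie curry + mushroom risotto + poke bowl — 85 min, 838 total.
Next best is falafel wrap + bahn mi + pulled-pork sliders + veggie curry + mushroom risotto at 830 (85 min) — short by 8.

838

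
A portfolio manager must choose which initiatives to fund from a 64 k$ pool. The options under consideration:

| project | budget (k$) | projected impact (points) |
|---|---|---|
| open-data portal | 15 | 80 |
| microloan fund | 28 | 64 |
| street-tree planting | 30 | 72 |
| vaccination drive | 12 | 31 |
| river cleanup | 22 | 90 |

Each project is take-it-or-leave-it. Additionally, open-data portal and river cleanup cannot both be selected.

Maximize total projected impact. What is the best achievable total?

193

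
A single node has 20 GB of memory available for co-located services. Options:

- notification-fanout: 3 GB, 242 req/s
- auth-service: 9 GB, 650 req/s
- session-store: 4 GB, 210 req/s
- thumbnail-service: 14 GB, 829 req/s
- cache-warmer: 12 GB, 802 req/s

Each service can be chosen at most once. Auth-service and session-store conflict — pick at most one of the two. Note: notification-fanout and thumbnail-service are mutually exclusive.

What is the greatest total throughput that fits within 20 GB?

1254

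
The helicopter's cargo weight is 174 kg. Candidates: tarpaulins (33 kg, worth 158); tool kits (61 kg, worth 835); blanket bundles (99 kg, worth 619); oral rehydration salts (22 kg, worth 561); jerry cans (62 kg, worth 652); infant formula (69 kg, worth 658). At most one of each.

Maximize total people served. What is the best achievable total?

Ranking by ratio (people served/kg): oral rehydration salts 25.50, tool kits 13.69, jerry cans 10.52, infant formula 9.54.
Taking the top-ratio supplies first gives tool kits + oral rehydration salts + jerry cans for 2048 (145 kg).
Dropping jerry cans frees 62 kg; slotting in infant formula (69 kg) lifts the total to 2054 at 152 kg.
Every other selection either busts 174 kg or fails to beat 2054.

2054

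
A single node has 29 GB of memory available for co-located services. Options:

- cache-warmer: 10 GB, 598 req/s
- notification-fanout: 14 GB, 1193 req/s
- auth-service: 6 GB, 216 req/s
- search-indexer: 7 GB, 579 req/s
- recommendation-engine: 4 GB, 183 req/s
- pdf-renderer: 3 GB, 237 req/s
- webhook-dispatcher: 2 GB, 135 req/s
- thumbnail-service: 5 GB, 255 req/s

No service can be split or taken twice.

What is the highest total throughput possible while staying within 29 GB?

2264

Taking the top-ratio services first gives notification-fanout + search-indexer + pdf-renderer + webhook-dispatcher for 2144 (26 GB).
Dropping webhook-dispatcher frees 2 GB; slotting in thumbnail-service (5 GB) lifts the total to 2264 at 29 GB.
Next best is notification-fanout + search-indexer + recommendation-engine + pdf-renderer at 2192 (28 GB) — short by 72.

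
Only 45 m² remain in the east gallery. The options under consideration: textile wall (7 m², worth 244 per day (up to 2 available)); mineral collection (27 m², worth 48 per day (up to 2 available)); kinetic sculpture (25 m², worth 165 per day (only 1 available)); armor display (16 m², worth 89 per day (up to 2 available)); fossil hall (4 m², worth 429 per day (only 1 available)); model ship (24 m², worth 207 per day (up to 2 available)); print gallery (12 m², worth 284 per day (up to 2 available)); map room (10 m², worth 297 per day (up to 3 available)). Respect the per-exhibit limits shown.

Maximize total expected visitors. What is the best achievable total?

1564

A density-first pass picks 2×textile wall + fossil hall + 2×map room — 1511 at 38 m².
The 7 m² tied up in textile wall is better spent on map room — total rises to 1564 (41 m²).
No other feasible combination exceeds 1564.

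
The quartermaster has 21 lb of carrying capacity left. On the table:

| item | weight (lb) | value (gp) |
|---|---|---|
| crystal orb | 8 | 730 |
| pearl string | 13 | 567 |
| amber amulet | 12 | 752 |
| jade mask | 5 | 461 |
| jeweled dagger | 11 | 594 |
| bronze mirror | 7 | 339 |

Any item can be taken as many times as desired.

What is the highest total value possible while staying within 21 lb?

Ranking by ratio (value/lb): jade mask 92.20, crystal orb 91.25, amber amulet 62.67, jeweled dagger 54.00.
Taking the top-ratio items first gives 4×jade mask for 1844 (20 lb).
Replace 3×jade mask with 2×crystal orb: the trade gains 77 net, giving 1921 at 21 lb.
Nothing else within 21 lb beats 1921.

1921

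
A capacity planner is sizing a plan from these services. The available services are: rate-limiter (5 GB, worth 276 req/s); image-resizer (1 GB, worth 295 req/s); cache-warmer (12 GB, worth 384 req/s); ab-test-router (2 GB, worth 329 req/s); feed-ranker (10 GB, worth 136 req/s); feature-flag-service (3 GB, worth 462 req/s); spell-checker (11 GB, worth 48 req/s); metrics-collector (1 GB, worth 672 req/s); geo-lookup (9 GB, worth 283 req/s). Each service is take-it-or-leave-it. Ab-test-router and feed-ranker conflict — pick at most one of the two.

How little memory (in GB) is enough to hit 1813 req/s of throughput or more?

12

Minimise GB subject to total throughput ≥ 1813.
rate-limiter + image-resizer + ab-test-router + feature-flag-service + metrics-collector reaches 2034 using 12 GB.
Below 12 GB the best achievable stays under 1813.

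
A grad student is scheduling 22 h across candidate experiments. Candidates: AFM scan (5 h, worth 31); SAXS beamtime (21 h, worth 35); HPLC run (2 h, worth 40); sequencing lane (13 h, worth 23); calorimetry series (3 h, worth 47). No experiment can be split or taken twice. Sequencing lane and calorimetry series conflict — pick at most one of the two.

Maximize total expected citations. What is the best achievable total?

AFM scan + HPLC run + calorimetry series uses 10 of the 22 h and totals 118.
Runner-up AFM scan + HPLC run + sequencing lane tops out at 94.

118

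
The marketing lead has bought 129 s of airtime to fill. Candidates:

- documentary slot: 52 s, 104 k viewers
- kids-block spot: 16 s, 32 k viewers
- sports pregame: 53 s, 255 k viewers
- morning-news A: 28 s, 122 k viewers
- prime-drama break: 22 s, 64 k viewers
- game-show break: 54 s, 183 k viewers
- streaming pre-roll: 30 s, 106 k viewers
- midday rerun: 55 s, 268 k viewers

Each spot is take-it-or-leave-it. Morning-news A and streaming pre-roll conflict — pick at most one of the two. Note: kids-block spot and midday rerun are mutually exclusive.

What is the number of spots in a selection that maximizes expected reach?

The maximum expected reach within 129 s is 523.
For example sports pregame + midday rerun achieves it, using 108 s.
Every optimal selection uses 2 spots.

2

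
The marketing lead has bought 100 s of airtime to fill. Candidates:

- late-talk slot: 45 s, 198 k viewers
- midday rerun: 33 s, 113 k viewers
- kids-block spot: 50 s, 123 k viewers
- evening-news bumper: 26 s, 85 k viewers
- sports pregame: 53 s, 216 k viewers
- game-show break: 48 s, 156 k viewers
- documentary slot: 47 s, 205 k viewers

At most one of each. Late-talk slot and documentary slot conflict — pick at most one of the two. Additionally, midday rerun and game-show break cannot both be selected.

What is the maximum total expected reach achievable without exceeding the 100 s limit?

421

Best packing: sports pregame + documentary slot — 100 s, 421 total.
That's the maximum — no feasible swap from here does better than 421.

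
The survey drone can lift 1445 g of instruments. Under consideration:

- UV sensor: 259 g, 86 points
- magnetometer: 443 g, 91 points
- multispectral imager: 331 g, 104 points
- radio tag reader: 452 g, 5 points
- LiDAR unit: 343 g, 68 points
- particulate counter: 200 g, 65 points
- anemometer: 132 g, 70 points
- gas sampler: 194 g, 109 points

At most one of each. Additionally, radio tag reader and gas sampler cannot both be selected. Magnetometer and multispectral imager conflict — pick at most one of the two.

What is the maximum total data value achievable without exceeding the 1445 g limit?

By data value per g: gas sampler 0.56, anemometer 0.53, UV sensor 0.33 lead.
Greedy by ratio would take UV sensor + multispectral imager + particulate counter + anemometer + gas sampler: 1116 g used, total 434.
The 200 g tied up in particulate counter is better spent on LiDAR unit — total rises to 437 (1259 g).

437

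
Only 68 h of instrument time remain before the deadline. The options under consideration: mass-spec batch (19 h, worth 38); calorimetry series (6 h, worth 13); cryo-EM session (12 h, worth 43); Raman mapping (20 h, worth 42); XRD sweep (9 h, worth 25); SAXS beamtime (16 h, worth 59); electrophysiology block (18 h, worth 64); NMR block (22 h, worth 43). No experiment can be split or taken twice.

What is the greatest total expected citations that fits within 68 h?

209

By expected citations per h: SAXS beamtime 3.69, cryo-EM session 3.58, electrophysiology block 3.56 lead.
A density-first pass picks calorimetry series + cryo-EM session + XRD sweep + SAXS beamtime + electrophysiology block — 204 at 61 h.
Dropping calorimetry series and XRD sweep frees 15 h; slotting in NMR block (22 h) lifts the total to 209 at 68 h.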